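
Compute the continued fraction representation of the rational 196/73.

[2; 1, 2, 5, 1, 3]

Run the Euclidean algorithm on 196 and 73; the successive quotients are the partial quotients a_0, a_1, ... (each step inverts the fractional part left over by the previous one):
  196 = 2*73 + 50, so a_0 = 2.
  73 = 1*50 + 23, so a_1 = 1.
  50 = 2*23 + 4, so a_2 = 2.
  23 = 5*4 + 3, so a_3 = 5.
  4 = 1*3 + 1, so a_4 = 1.
  3 = 3*1 + 0, so a_5 = 3.
The remainder reaches 0 after 6 divisions, so the expansion has 6 partial quotients, read off in order.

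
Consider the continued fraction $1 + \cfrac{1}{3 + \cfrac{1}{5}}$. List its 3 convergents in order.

1/1, 4/3, 21/16

Using the convergent recurrence p_i = a_i*p_{i-1} + p_{i-2}, q_i = a_i*q_{i-1} + q_{i-2} with p_{-2}=0, p_{-1}=1, q_{-2}=1, q_{-1}=0:
  i=0: a_0=1, p_0 = 1*1 + 0 = 1, q_0 = 1*0 + 1 = 1.
  i=1: a_1=3, p_1 = 3*1 + 1 = 4, q_1 = 3*1 + 0 = 3.
  i=2: a_2=5, p_2 = 5*4 + 1 = 21, q_2 = 5*3 + 1 = 16.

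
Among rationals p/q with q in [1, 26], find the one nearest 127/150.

11/13

Expand x = 127/150 as a continued fraction with the Euclidean algorithm:
  127 = 0*150 + 127, so a_0 = 0.
  150 = 1*127 + 23, so a_1 = 1.
  127 = 5*23 + 12, so a_2 = 5.
  23 = 1*12 + 11, so a_3 = 1.
  12 = 1*11 + 1, so a_4 = 1.
  11 = 11*1 + 0, so a_5 = 11.
so x = [0; 1, 5, 1, 1, 11].
Convergents (p_i = a_i*p_{i-1} + p_{i-2}, q_i = a_i*q_{i-1} + q_{i-2} with p_{-2}=0, p_{-1}=1, q_{-2}=1, q_{-1}=0), until the denominator exceeds 26:
  i=0: a_0=0, p_0 = 0*1 + 0 = 0, q_0 = 0*0 + 1 = 1.
  i=1: a_1=1, p_1 = 1*0 + 1 = 1, q_1 = 1*1 + 0 = 1.
  i=2: a_2=5, p_2 = 5*1 + 0 = 5, q_2 = 5*1 + 1 = 6.
  i=3: a_3=1, p_3 = 1*5 + 1 = 6, q_3 = 1*6 + 1 = 7.
  i=4: a_4=1, p_4 = 1*6 + 5 = 11, q_4 = 1*7 + 6 = 13.
  i=5: a_5=11, p_5 = 11*11 + 6 = 127, q_5 = 11*13 + 7 = 150.
q_5 = 150 > 26, so the last convergent with denominator <= 26 is p_4/q_4 = 11/13.
The closest fraction with denominator <= 26 is either p_4/q_4 or the intermediate fraction (k*p_4 + p_3)/(k*q_4 + q_3) with the largest k >= 1 whose denominator stays <= 26; these approach x as k grows, and every other convergent or intermediate fraction in range is farther away.
Largest k: floor((26 - q_3)/q_4) = floor((26 - 7)/13) = 1.
That gives (1*11 + 6)/(1*13 + 7) = 17/20.
Compare the errors: |x - 11/13| = |127*13 - 11*150|/(150*13) = 1/1950, and |x - 17/20| = |127*20 - 17*150|/(150*20) = 10/3000.
Cross-multiplying, 1*3000 = 3000 < 19500 = 10*1950, so 1/1950 is smaller: the convergent 11/13 is closer to x than 17/20.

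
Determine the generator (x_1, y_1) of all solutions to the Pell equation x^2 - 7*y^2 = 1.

(x, y) = (8, 3)

First expand sqrt(7) as a continued fraction. With x_i = (sqrt(7) + m_i)/d_i and (m_0, d_0) = (0, 1): a_0 = floor(sqrt(7)) = 2, since 2^2 = 4 <= 7 < 9 = 3^2.
Iterate m_{i+1} = d_i*a_i - m_i, d_{i+1} = (7 - m_{i+1}^2)/d_i, a_{i+1} = floor((a_0 + m_{i+1})/d_{i+1}):
  m_1 = 1*2 - 0 = 2, d_1 = (7 - 2^2)/1 = 3/1 = 3, a_1 = floor((2 + 2)/3) = 1.
  m_2 = 3*1 - 2 = 1, d_2 = (7 - 1^2)/3 = 6/3 = 2, a_2 = floor((2 + 1)/2) = 1.
  m_3 = 2*1 - 1 = 1, d_3 = (7 - 1^2)/2 = 6/2 = 3, a_3 = floor((2 + 1)/3) = 1.
  m_4 = 3*1 - 1 = 2, d_4 = (7 - 2^2)/3 = 3/3 = 1, a_4 = floor((2 + 2)/1) = 4.
  m_5 = 1*4 - 2 = 2, d_5 = (7 - 2^2)/1 = 3/1 = 3: (m_5, d_5) = (m_1, d_1) = (2, 3), so from here the quotients repeat a_1, ..., a_4; the period length is 4.
So sqrt(7) = [2; (1, 1, 1, 4)] with period length k = 4.
k is even, so the fundamental solution of x^2 - 7y^2 = 1 is (p_{k-1}, q_{k-1}) = (p_3, q_3); compute convergents through index 3.
Convergents (p_i = a_i*p_{i-1} + p_{i-2}, q_i = a_i*q_{i-1} + q_{i-2} with p_{-2}=0, p_{-1}=1, q_{-2}=1, q_{-1}=0):
  i=0: a_0=2, p_0 = 2*1 + 0 = 2, q_0 = 2*0 + 1 = 1.
  i=1: a_1=1, p_1 = 1*2 + 1 = 3, q_1 = 1*1 + 0 = 1.
  i=2: a_2=1, p_2 = 1*3 + 2 = 5, q_2 = 1*1 + 1 = 2.
  i=3: a_3=1, p_3 = 1*5 + 3 = 8, q_3 = 1*2 + 1 = 3.
Check: 8^2 - 7*3^2 = 64 - 63 = 1, so (x, y) = (8, 3) solves the equation, and by the theorem it is the least positive solution.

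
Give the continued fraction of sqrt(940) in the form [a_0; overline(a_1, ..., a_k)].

[30; overline(1, 1, 1, 14, 1, 1, 1, 60)]

Write x_i = (sqrt(940) + m_i)/d_i with (m_0, d_0) = (0, 1). a_0 = floor(sqrt(940)) = 30, since 30^2 = 900 <= 940 < 961 = 31^2.
Iterate m_{i+1} = d_i*a_i - m_i, d_{i+1} = (940 - m_{i+1}^2)/d_i, a_{i+1} = floor((a_0 + m_{i+1})/d_{i+1}):
  m_1 = 1*30 - 0 = 30, d_1 = (940 - 30^2)/1 = 40/1 = 40, a_1 = floor((30 + 30)/40) = 1.
  m_2 = 40*1 - 30 = 10, d_2 = (940 - 10^2)/40 = 840/40 = 21, a_2 = floor((30 + 10)/21) = 1.
  m_3 = 21*1 - 10 = 11, d_3 = (940 - 11^2)/21 = 819/21 = 39, a_3 = floor((30 + 11)/39) = 1.
  m_4 = 39*1 - 11 = 28, d_4 = (940 - 28^2)/39 = 156/39 = 4, a_4 = floor((30 + 28)/4) = 14.
  m_5 = 4*14 - 28 = 28, d_5 = (940 - 28^2)/4 = 156/4 = 39, a_5 = floor((30 + 28)/39) = 1.
  m_6 = 39*1 - 28 = 11, d_6 = (940 - 11^2)/39 = 819/39 = 21, a_6 = floor((30 + 11)/21) = 1.
  m_7 = 21*1 - 11 = 10, d_7 = (940 - 10^2)/21 = 840/21 = 40, a_7 = floor((30 + 10)/40) = 1.
  m_8 = 40*1 - 10 = 30, d_8 = (940 - 30^2)/40 = 40/40 = 1, a_8 = floor((30 + 30)/1) = 60.
  m_9 = 1*60 - 30 = 30, d_9 = (940 - 30^2)/1 = 40/1 = 40: (m_9, d_9) = (m_1, d_1) = (30, 40), so from here the quotients repeat a_1, ..., a_8; the period length is 8.
Hence the expansion of sqrt(940) is a_0 = 30 followed by the repeating block 1, 1, 1, 14, 1, 1, 1, 60 (period 8).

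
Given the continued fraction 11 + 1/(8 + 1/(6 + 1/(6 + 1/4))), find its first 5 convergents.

Using the convergent recurrence p_i = a_i*p_{i-1} + p_{i-2}, q_i = a_i*q_{i-1} + q_{i-2} with p_{-2}=0, p_{-1}=1, q_{-2}=1, q_{-1}=0:
  i=0: a_0=11, p_0 = 11*1 + 0 = 11, q_0 = 11*0 + 1 = 1.
  i=1: a_1=8, p_1 = 8*11 + 1 = 89, q_1 = 8*1 + 0 = 8.
  i=2: a_2=6, p_2 = 6*89 + 11 = 545, q_2 = 6*8 + 1 = 49.
  i=3: a_3=6, p_3 = 6*545 + 89 = 3359, q_3 = 6*49 + 8 = 302.
  i=4: a_4=4, p_4 = 4*3359 + 545 = 13981, q_4 = 4*302 + 49 = 1257.

11/1, 89/8, 545/49, 3359/302, 13981/1257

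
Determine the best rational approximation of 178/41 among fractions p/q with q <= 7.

Expand x = 178/41 as a continued fraction with the Euclidean algorithm:
  178 = 4*41 + 14, so a_0 = 4.
  41 = 2*14 + 13, so a_1 = 2.
  14 = 1*13 + 1, so a_2 = 1.
  13 = 13*1 + 0, so a_3 = 13.
so x = [4; 2, 1, 13].
Convergents (p_i = a_i*p_{i-1} + p_{i-2}, q_i = a_i*q_{i-1} + q_{i-2} with p_{-2}=0, p_{-1}=1, q_{-2}=1, q_{-1}=0), until the denominator exceeds 7:
  i=0: a_0=4, p_0 = 4*1 + 0 = 4, q_0 = 4*0 + 1 = 1.
  i=1: a_1=2, p_1 = 2*4 + 1 = 9, q_1 = 2*1 + 0 = 2.
  i=2: a_2=1, p_2 = 1*9 + 4 = 13, q_2 = 1*2 + 1 = 3.
  i=3: a_3=13, p_3 = 13*13 + 9 = 178, q_3 = 13*3 + 2 = 41.
q_3 = 41 > 7, so the last convergent with denominator <= 7 is p_2/q_2 = 13/3.
The closest fraction with denominator <= 7 is either p_2/q_2 or the intermediate fraction (k*p_2 + p_1)/(k*q_2 + q_1) with the largest k >= 1 whose denominator stays <= 7; these approach x as k grows, and every other convergent or intermediate fraction in range is farther away.
Largest k: floor((7 - q_1)/q_2) = floor((7 - 2)/3) = 1.
That gives (1*13 + 9)/(1*3 + 2) = 22/5.
Compare the errors: |x - 13/3| = |178*3 - 13*41|/(41*3) = 1/123, and |x - 22/5| = |178*5 - 22*41|/(41*5) = 12/205.
Cross-multiplying, 1*205 = 205 < 1476 = 12*123, so 1/123 is smaller: the convergent 13/3 is closer to x than 22/5.

13/3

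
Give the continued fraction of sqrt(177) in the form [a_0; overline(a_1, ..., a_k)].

[13; overline(3, 3, 2, 8, 2, 3, 3, 26)]

Write x_i = (sqrt(177) + m_i)/d_i with (m_0, d_0) = (0, 1). a_0 = floor(sqrt(177)) = 13, since 13^2 = 169 <= 177 < 196 = 14^2.
Iterate m_{i+1} = d_i*a_i - m_i, d_{i+1} = (177 - m_{i+1}^2)/d_i, a_{i+1} = floor((a_0 + m_{i+1})/d_{i+1}):
  m_1 = 1*13 - 0 = 13, d_1 = (177 - 13^2)/1 = 8/1 = 8, a_1 = floor((13 + 13)/8) = 3.
  m_2 = 8*3 - 13 = 11, d_2 = (177 - 11^2)/8 = 56/8 = 7, a_2 = floor((13 + 11)/7) = 3.
  m_3 = 7*3 - 11 = 10, d_3 = (177 - 10^2)/7 = 77/7 = 11, a_3 = floor((13 + 10)/11) = 2.
  m_4 = 11*2 - 10 = 12, d_4 = (177 - 12^2)/11 = 33/11 = 3, a_4 = floor((13 + 12)/3) = 8.
  m_5 = 3*8 - 12 = 12, d_5 = (177 - 12^2)/3 = 33/3 = 11, a_5 = floor((13 + 12)/11) = 2.
  m_6 = 11*2 - 12 = 10, d_6 = (177 - 10^2)/11 = 77/11 = 7, a_6 = floor((13 + 10)/7) = 3.
  m_7 = 7*3 - 10 = 11, d_7 = (177 - 11^2)/7 = 56/7 = 8, a_7 = floor((13 + 11)/8) = 3.
  m_8 = 8*3 - 11 = 13, d_8 = (177 - 13^2)/8 = 8/8 = 1, a_8 = floor((13 + 13)/1) = 26.
  m_9 = 1*26 - 13 = 13, d_9 = (177 - 13^2)/1 = 8/1 = 8: (m_9, d_9) = (m_1, d_1) = (13, 8), so from here the quotients repeat a_1, ..., a_8; the period length is 8.
Hence the expansion of sqrt(177) is a_0 = 13 followed by the repeating block 3, 3, 2, 8, 2, 3, 3, 26 (period 8).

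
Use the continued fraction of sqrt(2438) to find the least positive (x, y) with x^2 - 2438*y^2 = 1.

(x, y) = (1259387, 25506)

First expand sqrt(2438) as a continued fraction. With x_i = (sqrt(2438) + m_i)/d_i and (m_0, d_0) = (0, 1): a_0 = floor(sqrt(2438)) = 49, since 49^2 = 2401 <= 2438 < 2500 = 50^2.
Iterate m_{i+1} = d_i*a_i - m_i, d_{i+1} = (2438 - m_{i+1}^2)/d_i, a_{i+1} = floor((a_0 + m_{i+1})/d_{i+1}):
  m_1 = 1*49 - 0 = 49, d_1 = (2438 - 49^2)/1 = 37/1 = 37, a_1 = floor((49 + 49)/37) = 2.
  m_2 = 37*2 - 49 = 25, d_2 = (2438 - 25^2)/37 = 1813/37 = 49, a_2 = floor((49 + 25)/49) = 1.
  m_3 = 49*1 - 25 = 24, d_3 = (2438 - 24^2)/49 = 1862/49 = 38, a_3 = floor((49 + 24)/38) = 1.
  m_4 = 38*1 - 24 = 14, d_4 = (2438 - 14^2)/38 = 2242/38 = 59, a_4 = floor((49 + 14)/59) = 1.
  m_5 = 59*1 - 14 = 45, d_5 = (2438 - 45^2)/59 = 413/59 = 7, a_5 = floor((49 + 45)/7) = 13.
  m_6 = 7*13 - 45 = 46, d_6 = (2438 - 46^2)/7 = 322/7 = 46, a_6 = floor((49 + 46)/46) = 2.
  m_7 = 46*2 - 46 = 46, d_7 = (2438 - 46^2)/46 = 322/46 = 7, a_7 = floor((49 + 46)/7) = 13.
  m_8 = 7*13 - 46 = 45, d_8 = (2438 - 45^2)/7 = 413/7 = 59, a_8 = floor((49 + 45)/59) = 1.
  m_9 = 59*1 - 45 = 14, d_9 = (2438 - 14^2)/59 = 2242/59 = 38, a_9 = floor((49 + 14)/38) = 1.
  m_10 = 38*1 - 14 = 24, d_10 = (2438 - 24^2)/38 = 1862/38 = 49, a_10 = floor((49 + 24)/49) = 1.
  m_11 = 49*1 - 24 = 25, d_11 = (2438 - 25^2)/49 = 1813/49 = 37, a_11 = floor((49 + 25)/37) = 2.
  m_12 = 37*2 - 25 = 49, d_12 = (2438 - 49^2)/37 = 37/37 = 1, a_12 = floor((49 + 49)/1) = 98.
  m_13 = 1*98 - 49 = 49, d_13 = (2438 - 49^2)/1 = 37/1 = 37: (m_13, d_13) = (m_1, d_1) = (49, 37), so from here the quotients repeat a_1, ..., a_12; the period length is 12.
So sqrt(2438) = [49; (2, 1, 1, 1, 13, 2, 13, 1, 1, 1, 2, 98)] with period length k = 12.
k is even, so the fundamental solution of x^2 - 2438y^2 = 1 is (p_{k-1}, q_{k-1}) = (p_11, q_11); compute convergents through index 11.
Convergents (p_i = a_i*p_{i-1} + p_{i-2}, q_i = a_i*q_{i-1} + q_{i-2} with p_{-2}=0, p_{-1}=1, q_{-2}=1, q_{-1}=0):
  i=0: a_0=49, p_0 = 49*1 + 0 = 49, q_0 = 49*0 + 1 = 1.
  i=1: a_1=2, p_1 = 2*49 + 1 = 99, q_1 = 2*1 + 0 = 2.
  i=2: a_2=1, p_2 = 1*99 + 49 = 148, q_2 = 1*2 + 1 = 3.
  i=3: a_3=1, p_3 = 1*148 + 99 = 247, q_3 = 1*3 + 2 = 5.
  i=4: a_4=1, p_4 = 1*247 + 148 = 395, q_4 = 1*5 + 3 = 8.
  i=5: a_5=13, p_5 = 13*395 + 247 = 5382, q_5 = 13*8 + 5 = 109.
  i=6: a_6=2, p_6 = 2*5382 + 395 = 11159, q_6 = 2*109 + 8 = 226.
  i=7: a_7=13, p_7 = 13*11159 + 5382 = 150449, q_7 = 13*226 + 109 = 3047.
  i=8: a_8=1, p_8 = 1*150449 + 11159 = 161608, q_8 = 1*3047 + 226 = 3273.
  i=9: a_9=1, p_9 = 1*161608 + 150449 = 312057, q_9 = 1*3273 + 3047 = 6320.
  i=10: a_10=1, p_10 = 1*312057 + 161608 = 473665, q_10 = 1*6320 + 3273 = 9593.
  i=11: a_11=2, p_11 = 2*473665 + 312057 = 1259387, q_11 = 2*9593 + 6320 = 25506.
Check: 1259387^2 - 2438*25506^2 = 1586055615769 - 1586055615768 = 1, so (x, y) = (1259387, 25506) solves the equation, and by the theorem it is the least positive solution.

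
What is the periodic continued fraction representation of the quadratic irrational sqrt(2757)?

Write x_i = (sqrt(2757) + m_i)/d_i with (m_0, d_0) = (0, 1). a_0 = floor(sqrt(2757)) = 52, since 52^2 = 2704 <= 2757 < 2809 = 53^2.
Iterate m_{i+1} = d_i*a_i - m_i, d_{i+1} = (2757 - m_{i+1}^2)/d_i, a_{i+1} = floor((a_0 + m_{i+1})/d_{i+1}):
  m_1 = 1*52 - 0 = 52, d_1 = (2757 - 52^2)/1 = 53/1 = 53, a_1 = floor((52 + 52)/53) = 1.
  m_2 = 53*1 - 52 = 1, d_2 = (2757 - 1^2)/53 = 2756/53 = 52, a_2 = floor((52 + 1)/52) = 1.
  m_3 = 52*1 - 1 = 51, d_3 = (2757 - 51^2)/52 = 156/52 = 3, a_3 = floor((52 + 51)/3) = 34.
  m_4 = 3*34 - 51 = 51, d_4 = (2757 - 51^2)/3 = 156/3 = 52, a_4 = floor((52 + 51)/52) = 1.
  m_5 = 52*1 - 51 = 1, d_5 = (2757 - 1^2)/52 = 2756/52 = 53, a_5 = floor((52 + 1)/53) = 1.
  m_6 = 53*1 - 1 = 52, d_6 = (2757 - 52^2)/53 = 53/53 = 1, a_6 = floor((52 + 52)/1) = 104.
  m_7 = 1*104 - 52 = 52, d_7 = (2757 - 52^2)/1 = 53/1 = 53: (m_7, d_7) = (m_1, d_1) = (52, 53), so from here the quotients repeat a_1, ..., a_6; the period length is 6.
Hence the expansion of sqrt(2757) is a_0 = 52 followed by the repeating block 1, 1, 34, 1, 1, 104 (period 6).

[52; (1, 1, 34, 1, 1, 104)]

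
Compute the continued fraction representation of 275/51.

Run the Euclidean algorithm on 275 and 51; the successive quotients are the partial quotients a_0, a_1, ... (each step inverts the fractional part left over by the previous one):
  275 = 5*51 + 20, so a_0 = 5.
  51 = 2*20 + 11, so a_1 = 2.
  20 = 1*11 + 9, so a_2 = 1.
  11 = 1*9 + 2, so a_3 = 1.
  9 = 4*2 + 1, so a_4 = 4.
  2 = 2*1 + 0, so a_5 = 2.
The remainder reaches 0 after 6 divisions, so the expansion has 6 partial quotients, read off in order.

[5; 2, 1, 1, 4, 2]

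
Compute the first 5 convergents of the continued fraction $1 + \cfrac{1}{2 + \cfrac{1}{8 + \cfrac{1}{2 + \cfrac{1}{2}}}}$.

Using the convergent recurrence p_i = a_i*p_{i-1} + p_{i-2}, q_i = a_i*q_{i-1} + q_{i-2} with p_{-2}=0, p_{-1}=1, q_{-2}=1, q_{-1}=0:
  i=0: a_0=1, p_0 = 1*1 + 0 = 1, q_0 = 1*0 + 1 = 1.
  i=1: a_1=2, p_1 = 2*1 + 1 = 3, q_1 = 2*1 + 0 = 2.
  i=2: a_2=8, p_2 = 8*3 + 1 = 25, q_2 = 8*2 + 1 = 17.
  i=3: a_3=2, p_3 = 2*25 + 3 = 53, q_3 = 2*17 + 2 = 36.
  i=4: a_4=2, p_4 = 2*53 + 25 = 131, q_4 = 2*36 + 17 = 89.

1/1, 3/2, 25/17, 53/36, 131/89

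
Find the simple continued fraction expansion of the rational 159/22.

[7; 4, 2, 2]

Run the Euclidean algorithm on 159 and 22; the successive quotients are the partial quotients a_0, a_1, ... (each step inverts the fractional part left over by the previous one):
  159 = 7*22 + 5, so a_0 = 7.
  22 = 4*5 + 2, so a_1 = 4.
  5 = 2*2 + 1, so a_2 = 2.
  2 = 2*1 + 0, so a_3 = 2.
The remainder reaches 0 after 4 divisions, so the expansion has 4 partial quotients, read off in order.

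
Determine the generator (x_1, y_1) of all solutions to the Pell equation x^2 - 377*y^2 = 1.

First expand sqrt(377) as a continued fraction. With x_i = (sqrt(377) + m_i)/d_i and (m_0, d_0) = (0, 1): a_0 = floor(sqrt(377)) = 19, since 19^2 = 361 <= 377 < 400 = 20^2.
Iterate m_{i+1} = d_i*a_i - m_i, d_{i+1} = (377 - m_{i+1}^2)/d_i, a_{i+1} = floor((a_0 + m_{i+1})/d_{i+1}):
  m_1 = 1*19 - 0 = 19, d_1 = (377 - 19^2)/1 = 16/1 = 16, a_1 = floor((19 + 19)/16) = 2.
  m_2 = 16*2 - 19 = 13, d_2 = (377 - 13^2)/16 = 208/16 = 13, a_2 = floor((19 + 13)/13) = 2.
  m_3 = 13*2 - 13 = 13, d_3 = (377 - 13^2)/13 = 208/13 = 16, a_3 = floor((19 + 13)/16) = 2.
  m_4 = 16*2 - 13 = 19, d_4 = (377 - 19^2)/16 = 16/16 = 1, a_4 = floor((19 + 19)/1) = 38.
  m_5 = 1*38 - 19 = 19, d_5 = (377 - 19^2)/1 = 16/1 = 16: (m_5, d_5) = (m_1, d_1) = (19, 16), so from here the quotients repeat a_1, ..., a_4; the period length is 4.
So sqrt(377) = [19; (2, 2, 2, 38)] with period length k = 4.
k is even, so the fundamental solution of x^2 - 377y^2 = 1 is (p_{k-1}, q_{k-1}) = (p_3, q_3); compute convergents through index 3.
Convergents (p_i = a_i*p_{i-1} + p_{i-2}, q_i = a_i*q_{i-1} + q_{i-2} with p_{-2}=0, p_{-1}=1, q_{-2}=1, q_{-1}=0):
  i=0: a_0=19, p_0 = 19*1 + 0 = 19, q_0 = 19*0 + 1 = 1.
  i=1: a_1=2, p_1 = 2*19 + 1 = 39, q_1 = 2*1 + 0 = 2.
  i=2: a_2=2, p_2 = 2*39 + 19 = 97, q_2 = 2*2 + 1 = 5.
  i=3: a_3=2, p_3 = 2*97 + 39 = 233, q_3 = 2*5 + 2 = 12.
Check: 233^2 - 377*12^2 = 54289 - 54288 = 1, so (x, y) = (233, 12) solves the equation, and by the theorem it is the least positive solution.

(x, y) = (233, 12)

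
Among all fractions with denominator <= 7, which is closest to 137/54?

Expand x = 137/54 as a continued fraction with the Euclidean algorithm:
  137 = 2*54 + 29, so a_0 = 2.
  54 = 1*29 + 25, so a_1 = 1.
  29 = 1*25 + 4, so a_2 = 1.
  25 = 6*4 + 1, so a_3 = 6.
  4 = 4*1 + 0, so a_4 = 4.
so x = [2; 1, 1, 6, 4].
Convergents (p_i = a_i*p_{i-1} + p_{i-2}, q_i = a_i*q_{i-1} + q_{i-2} with p_{-2}=0, p_{-1}=1, q_{-2}=1, q_{-1}=0), until the denominator exceeds 7:
  i=0: a_0=2, p_0 = 2*1 + 0 = 2, q_0 = 2*0 + 1 = 1.
  i=1: a_1=1, p_1 = 1*2 + 1 = 3, q_1 = 1*1 + 0 = 1.
  i=2: a_2=1, p_2 = 1*3 + 2 = 5, q_2 = 1*1 + 1 = 2.
  i=3: a_3=6, p_3 = 6*5 + 3 = 33, q_3 = 6*2 + 1 = 13.
q_3 = 13 > 7, so the last convergent with denominator <= 7 is p_2/q_2 = 5/2.
The closest fraction with denominator <= 7 is either p_2/q_2 or the intermediate fraction (k*p_2 + p_1)/(k*q_2 + q_1) with the largest k >= 1 whose denominator stays <= 7; these approach x as k grows, and every other convergent or intermediate fraction in range is farther away.
Largest k: floor((7 - q_1)/q_2) = floor((7 - 1)/2) = 3.
That gives (3*5 + 3)/(3*2 + 1) = 18/7.
Compare the errors: |x - 5/2| = |137*2 - 5*54|/(54*2) = 4/108, and |x - 18/7| = |137*7 - 18*54|/(54*7) = 13/378.
Cross-multiplying, 13*108 = 1404 < 1512 = 4*378, so 13/378 is smaller: the intermediate fraction 18/7 is closer to x than 5/2.

18/7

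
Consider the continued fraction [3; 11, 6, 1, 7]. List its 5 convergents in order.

Using the convergent recurrence p_i = a_i*p_{i-1} + p_{i-2}, q_i = a_i*q_{i-1} + q_{i-2} with p_{-2}=0, p_{-1}=1, q_{-2}=1, q_{-1}=0:
  i=0: a_0=3, p_0 = 3*1 + 0 = 3, q_0 = 3*0 + 1 = 1.
  i=1: a_1=11, p_1 = 11*3 + 1 = 34, q_1 = 11*1 + 0 = 11.
  i=2: a_2=6, p_2 = 6*34 + 3 = 207, q_2 = 6*11 + 1 = 67.
  i=3: a_3=1, p_3 = 1*207 + 34 = 241, q_3 = 1*67 + 11 = 78.
  i=4: a_4=7, p_4 = 7*241 + 207 = 1894, q_4 = 7*78 + 67 = 613.

3/1, 34/11, 207/67, 241/78, 1894/613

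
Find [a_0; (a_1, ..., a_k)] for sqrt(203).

[14; (4, 28)]

Write x_i = (sqrt(203) + m_i)/d_i with (m_0, d_0) = (0, 1). a_0 = floor(sqrt(203)) = 14, since 14^2 = 196 <= 203 < 225 = 15^2.
Iterate m_{i+1} = d_i*a_i - m_i, d_{i+1} = (203 - m_{i+1}^2)/d_i, a_{i+1} = floor((a_0 + m_{i+1})/d_{i+1}):
  m_1 = 1*14 - 0 = 14, d_1 = (203 - 14^2)/1 = 7/1 = 7, a_1 = floor((14 + 14)/7) = 4.
  m_2 = 7*4 - 14 = 14, d_2 = (203 - 14^2)/7 = 7/7 = 1, a_2 = floor((14 + 14)/1) = 28.
  m_3 = 1*28 - 14 = 14, d_3 = (203 - 14^2)/1 = 7/1 = 7: (m_3, d_3) = (m_1, d_1) = (14, 7), so from here the quotients repeat a_1, a_2; the period length is 2.
Hence the expansion of sqrt(203) is a_0 = 14 followed by the repeating block 4, 28 (period 2).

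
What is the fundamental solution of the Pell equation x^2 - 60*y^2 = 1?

First expand sqrt(60) as a continued fraction. With x_i = (sqrt(60) + m_i)/d_i and (m_0, d_0) = (0, 1): a_0 = floor(sqrt(60)) = 7, since 7^2 = 49 <= 60 < 64 = 8^2.
Iterate m_{i+1} = d_i*a_i - m_i, d_{i+1} = (60 - m_{i+1}^2)/d_i, a_{i+1} = floor((a_0 + m_{i+1})/d_{i+1}):
  m_1 = 1*7 - 0 = 7, d_1 = (60 - 7^2)/1 = 11/1 = 11, a_1 = floor((7 + 7)/11) = 1.
  m_2 = 11*1 - 7 = 4, d_2 = (60 - 4^2)/11 = 44/11 = 4, a_2 = floor((7 + 4)/4) = 2.
  m_3 = 4*2 - 4 = 4, d_3 = (60 - 4^2)/4 = 44/4 = 11, a_3 = floor((7 + 4)/11) = 1.
  m_4 = 11*1 - 4 = 7, d_4 = (60 - 7^2)/11 = 11/11 = 1, a_4 = floor((7 + 7)/1) = 14.
  m_5 = 1*14 - 7 = 7, d_5 = (60 - 7^2)/1 = 11/1 = 11: (m_5, d_5) = (m_1, d_1) = (7, 11), so from here the quotients repeat a_1, ..., a_4; the period length is 4.
So sqrt(60) = [7; (1, 2, 1, 14)] with period length k = 4.
k is even, so the fundamental solution of x^2 - 60y^2 = 1 is (p_{k-1}, q_{k-1}) = (p_3, q_3); compute convergents through index 3.
Convergents (p_i = a_i*p_{i-1} + p_{i-2}, q_i = a_i*q_{i-1} + q_{i-2} with p_{-2}=0, p_{-1}=1, q_{-2}=1, q_{-1}=0):
  i=0: a_0=7, p_0 = 7*1 + 0 = 7, q_0 = 7*0 + 1 = 1.
  i=1: a_1=1, p_1 = 1*7 + 1 = 8, q_1 = 1*1 + 0 = 1.
  i=2: a_2=2, p_2 = 2*8 + 7 = 23, q_2 = 2*1 + 1 = 3.
  i=3: a_3=1, p_3 = 1*23 + 8 = 31, q_3 = 1*3 + 1 = 4.
Check: 31^2 - 60*4^2 = 961 - 960 = 1, so (x, y) = (31, 4) solves the equation, and by the theorem it is the least positive solution.

(x, y) = (31, 4)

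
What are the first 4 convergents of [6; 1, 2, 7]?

6/1, 7/1, 20/3, 147/22

Using the convergent recurrence p_i = a_i*p_{i-1} + p_{i-2}, q_i = a_i*q_{i-1} + q_{i-2} with p_{-2}=0, p_{-1}=1, q_{-2}=1, q_{-1}=0:
  i=0: a_0=6, p_0 = 6*1 + 0 = 6, q_0 = 6*0 + 1 = 1.
  i=1: a_1=1, p_1 = 1*6 + 1 = 7, q_1 = 1*1 + 0 = 1.
  i=2: a_2=2, p_2 = 2*7 + 6 = 20, q_2 = 2*1 + 1 = 3.
  i=3: a_3=7, p_3 = 7*20 + 7 = 147, q_3 = 7*3 + 1 = 22.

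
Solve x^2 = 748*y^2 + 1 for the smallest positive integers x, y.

First expand sqrt(748) as a continued fraction. With x_i = (sqrt(748) + m_i)/d_i and (m_0, d_0) = (0, 1): a_0 = floor(sqrt(748)) = 27, since 27^2 = 729 <= 748 < 784 = 28^2.
Iterate m_{i+1} = d_i*a_i - m_i, d_{i+1} = (748 - m_{i+1}^2)/d_i, a_{i+1} = floor((a_0 + m_{i+1})/d_{i+1}):
  m_1 = 1*27 - 0 = 27, d_1 = (748 - 27^2)/1 = 19/1 = 19, a_1 = floor((27 + 27)/19) = 2.
  m_2 = 19*2 - 27 = 11, d_2 = (748 - 11^2)/19 = 627/19 = 33, a_2 = floor((27 + 11)/33) = 1.
  m_3 = 33*1 - 11 = 22, d_3 = (748 - 22^2)/33 = 264/33 = 8, a_3 = floor((27 + 22)/8) = 6.
  m_4 = 8*6 - 22 = 26, d_4 = (748 - 26^2)/8 = 72/8 = 9, a_4 = floor((27 + 26)/9) = 5.
  m_5 = 9*5 - 26 = 19, d_5 = (748 - 19^2)/9 = 387/9 = 43, a_5 = floor((27 + 19)/43) = 1.
  m_6 = 43*1 - 19 = 24, d_6 = (748 - 24^2)/43 = 172/43 = 4, a_6 = floor((27 + 24)/4) = 12.
  m_7 = 4*12 - 24 = 24, d_7 = (748 - 24^2)/4 = 172/4 = 43, a_7 = floor((27 + 24)/43) = 1.
  m_8 = 43*1 - 24 = 19, d_8 = (748 - 19^2)/43 = 387/43 = 9, a_8 = floor((27 + 19)/9) = 5.
  m_9 = 9*5 - 19 = 26, d_9 = (748 - 26^2)/9 = 72/9 = 8, a_9 = floor((27 + 26)/8) = 6.
  m_10 = 8*6 - 26 = 22, d_10 = (748 - 22^2)/8 = 264/8 = 33, a_10 = floor((27 + 22)/33) = 1.
  m_11 = 33*1 - 22 = 11, d_11 = (748 - 11^2)/33 = 627/33 = 19, a_11 = floor((27 + 11)/19) = 2.
  m_12 = 19*2 - 11 = 27, d_12 = (748 - 27^2)/19 = 19/19 = 1, a_12 = floor((27 + 27)/1) = 54.
  m_13 = 1*54 - 27 = 27, d_13 = (748 - 27^2)/1 = 19/1 = 19: (m_13, d_13) = (m_1, d_1) = (27, 19), so from here the quotients repeat a_1, ..., a_12; the period length is 12.
So sqrt(748) = [27; (2, 1, 6, 5, 1, 12, 1, 5, 6, 1, 2, 54)] with period length k = 12.
k is even, so the fundamental solution of x^2 - 748y^2 = 1 is (p_{k-1}, q_{k-1}) = (p_11, q_11); compute convergents through index 11.
Convergents (p_i = a_i*p_{i-1} + p_{i-2}, q_i = a_i*q_{i-1} + q_{i-2} with p_{-2}=0, p_{-1}=1, q_{-2}=1, q_{-1}=0):
  i=0: a_0=27, p_0 = 27*1 + 0 = 27, q_0 = 27*0 + 1 = 1.
  i=1: a_1=2, p_1 = 2*27 + 1 = 55, q_1 = 2*1 + 0 = 2.
  i=2: a_2=1, p_2 = 1*55 + 27 = 82, q_2 = 1*2 + 1 = 3.
  i=3: a_3=6, p_3 = 6*82 + 55 = 547, q_3 = 6*3 + 2 = 20.
  i=4: a_4=5, p_4 = 5*547 + 82 = 2817, q_4 = 5*20 + 3 = 103.
  i=5: a_5=1, p_5 = 1*2817 + 547 = 3364, q_5 = 1*103 + 20 = 123.
  i=6: a_6=12, p_6 = 12*3364 + 2817 = 43185, q_6 = 12*123 + 103 = 1579.
  i=7: a_7=1, p_7 = 1*43185 + 3364 = 46549, q_7 = 1*1579 + 123 = 1702.
  i=8: a_8=5, p_8 = 5*46549 + 43185 = 275930, q_8 = 5*1702 + 1579 = 10089.
  i=9: a_9=6, p_9 = 6*275930 + 46549 = 1702129, q_9 = 6*10089 + 1702 = 62236.
  i=10: a_10=1, p_10 = 1*1702129 + 275930 = 1978059, q_10 = 1*62236 + 10089 = 72325.
  i=11: a_11=2, p_11 = 2*1978059 + 1702129 = 5658247, q_11 = 2*72325 + 62236 = 206886.
Check: 5658247^2 - 748*206886^2 = 32015759113009 - 32015759113008 = 1, so (x, y) = (5658247, 206886) solves the equation, and by the theorem it is the least positive solution.

(x, y) = (5658247, 206886)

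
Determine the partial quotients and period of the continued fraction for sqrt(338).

[18; (2, 1, 1, 2, 36)]

Write x_i = (sqrt(338) + m_i)/d_i with (m_0, d_0) = (0, 1). a_0 = floor(sqrt(338)) = 18, since 18^2 = 324 <= 338 < 361 = 19^2.
Iterate m_{i+1} = d_i*a_i - m_i, d_{i+1} = (338 - m_{i+1}^2)/d_i, a_{i+1} = floor((a_0 + m_{i+1})/d_{i+1}):
  m_1 = 1*18 - 0 = 18, d_1 = (338 - 18^2)/1 = 14/1 = 14, a_1 = floor((18 + 18)/14) = 2.
  m_2 = 14*2 - 18 = 10, d_2 = (338 - 10^2)/14 = 238/14 = 17, a_2 = floor((18 + 10)/17) = 1.
  m_3 = 17*1 - 10 = 7, d_3 = (338 - 7^2)/17 = 289/17 = 17, a_3 = floor((18 + 7)/17) = 1.
  m_4 = 17*1 - 7 = 10, d_4 = (338 - 10^2)/17 = 238/17 = 14, a_4 = floor((18 + 10)/14) = 2.
  m_5 = 14*2 - 10 = 18, d_5 = (338 - 18^2)/14 = 14/14 = 1, a_5 = floor((18 + 18)/1) = 36.
  m_6 = 1*36 - 18 = 18, d_6 = (338 - 18^2)/1 = 14/1 = 14: (m_6, d_6) = (m_1, d_1) = (18, 14), so from here the quotients repeat a_1, ..., a_5; the period length is 5.
Hence the expansion of sqrt(338) is a_0 = 18 followed by the repeating block 2, 1, 1, 2, 36 (period 5).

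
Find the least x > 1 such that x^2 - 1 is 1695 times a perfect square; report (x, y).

First expand sqrt(1695) as a continued fraction. With x_i = (sqrt(1695) + m_i)/d_i and (m_0, d_0) = (0, 1): a_0 = floor(sqrt(1695)) = 41, since 41^2 = 1681 <= 1695 < 1764 = 42^2.
Iterate m_{i+1} = d_i*a_i - m_i, d_{i+1} = (1695 - m_{i+1}^2)/d_i, a_{i+1} = floor((a_0 + m_{i+1})/d_{i+1}):
  m_1 = 1*41 - 0 = 41, d_1 = (1695 - 41^2)/1 = 14/1 = 14, a_1 = floor((41 + 41)/14) = 5.
  m_2 = 14*5 - 41 = 29, d_2 = (1695 - 29^2)/14 = 854/14 = 61, a_2 = floor((41 + 29)/61) = 1.
  m_3 = 61*1 - 29 = 32, d_3 = (1695 - 32^2)/61 = 671/61 = 11, a_3 = floor((41 + 32)/11) = 6.
  m_4 = 11*6 - 32 = 34, d_4 = (1695 - 34^2)/11 = 539/11 = 49, a_4 = floor((41 + 34)/49) = 1.
  m_5 = 49*1 - 34 = 15, d_5 = (1695 - 15^2)/49 = 1470/49 = 30, a_5 = floor((41 + 15)/30) = 1.
  m_6 = 30*1 - 15 = 15, d_6 = (1695 - 15^2)/30 = 1470/30 = 49, a_6 = floor((41 + 15)/49) = 1.
  m_7 = 49*1 - 15 = 34, d_7 = (1695 - 34^2)/49 = 539/49 = 11, a_7 = floor((41 + 34)/11) = 6.
  m_8 = 11*6 - 34 = 32, d_8 = (1695 - 32^2)/11 = 671/11 = 61, a_8 = floor((41 + 32)/61) = 1.
  m_9 = 61*1 - 32 = 29, d_9 = (1695 - 29^2)/61 = 854/61 = 14, a_9 = floor((41 + 29)/14) = 5.
  m_10 = 14*5 - 29 = 41, d_10 = (1695 - 41^2)/14 = 14/14 = 1, a_10 = floor((41 + 41)/1) = 82.
  m_11 = 1*82 - 41 = 41, d_11 = (1695 - 41^2)/1 = 14/1 = 14: (m_11, d_11) = (m_1, d_1) = (41, 14), so from here the quotients repeat a_1, ..., a_10; the period length is 10.
So sqrt(1695) = [41; (5, 1, 6, 1, 1, 1, 6, 1, 5, 82)] with period length k = 10.
k is even, so the fundamental solution of x^2 - 1695y^2 = 1 is (p_{k-1}, q_{k-1}) = (p_9, q_9); compute convergents through index 9.
Convergents (p_i = a_i*p_{i-1} + p_{i-2}, q_i = a_i*q_{i-1} + q_{i-2} with p_{-2}=0, p_{-1}=1, q_{-2}=1, q_{-1}=0):
  i=0: a_0=41, p_0 = 41*1 + 0 = 41, q_0 = 41*0 + 1 = 1.
  i=1: a_1=5, p_1 = 5*41 + 1 = 206, q_1 = 5*1 + 0 = 5.
  i=2: a_2=1, p_2 = 1*206 + 41 = 247, q_2 = 1*5 + 1 = 6.
  i=3: a_3=6, p_3 = 6*247 + 206 = 1688, q_3 = 6*6 + 5 = 41.
  i=4: a_4=1, p_4 = 1*1688 + 247 = 1935, q_4 = 1*41 + 6 = 47.
  i=5: a_5=1, p_5 = 1*1935 + 1688 = 3623, q_5 = 1*47 + 41 = 88.
  i=6: a_6=1, p_6 = 1*3623 + 1935 = 5558, q_6 = 1*88 + 47 = 135.
  i=7: a_7=6, p_7 = 6*5558 + 3623 = 36971, q_7 = 6*135 + 88 = 898.
  i=8: a_8=1, p_8 = 1*36971 + 5558 = 42529, q_8 = 1*898 + 135 = 1033.
  i=9: a_9=5, p_9 = 5*42529 + 36971 = 249616, q_9 = 5*1033 + 898 = 6063.
Check: 249616^2 - 1695*6063^2 = 62308147456 - 62308147455 = 1, so (x, y) = (249616, 6063) solves the equation, and by the theorem it is the least positive solution.

(x, y) = (249616, 6063)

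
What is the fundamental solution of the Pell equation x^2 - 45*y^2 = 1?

First expand sqrt(45) as a continued fraction. With x_i = (sqrt(45) + m_i)/d_i and (m_0, d_0) = (0, 1): a_0 = floor(sqrt(45)) = 6, since 6^2 = 36 <= 45 < 49 = 7^2.
Iterate m_{i+1} = d_i*a_i - m_i, d_{i+1} = (45 - m_{i+1}^2)/d_i, a_{i+1} = floor((a_0 + m_{i+1})/d_{i+1}):
  m_1 = 1*6 - 0 = 6, d_1 = (45 - 6^2)/1 = 9/1 = 9, a_1 = floor((6 + 6)/9) = 1.
  m_2 = 9*1 - 6 = 3, d_2 = (45 - 3^2)/9 = 36/9 = 4, a_2 = floor((6 + 3)/4) = 2.
  m_3 = 4*2 - 3 = 5, d_3 = (45 - 5^2)/4 = 20/4 = 5, a_3 = floor((6 + 5)/5) = 2.
  m_4 = 5*2 - 5 = 5, d_4 = (45 - 5^2)/5 = 20/5 = 4, a_4 = floor((6 + 5)/4) = 2.
  m_5 = 4*2 - 5 = 3, d_5 = (45 - 3^2)/4 = 36/4 = 9, a_5 = floor((6 + 3)/9) = 1.
  m_6 = 9*1 - 3 = 6, d_6 = (45 - 6^2)/9 = 9/9 = 1, a_6 = floor((6 + 6)/1) = 12.
  m_7 = 1*12 - 6 = 6, d_7 = (45 - 6^2)/1 = 9/1 = 9: (m_7, d_7) = (m_1, d_1) = (6, 9), so from here the quotients repeat a_1, ..., a_6; the period length is 6.
So sqrt(45) = [6; (1, 2, 2, 2, 1, 12)] with period length k = 6.
k is even, so the fundamental solution of x^2 - 45y^2 = 1 is (p_{k-1}, q_{k-1}) = (p_5, q_5); compute convergents through index 5.
Convergents (p_i = a_i*p_{i-1} + p_{i-2}, q_i = a_i*q_{i-1} + q_{i-2} with p_{-2}=0, p_{-1}=1, q_{-2}=1, q_{-1}=0):
  i=0: a_0=6, p_0 = 6*1 + 0 = 6, q_0 = 6*0 + 1 = 1.
  i=1: a_1=1, p_1 = 1*6 + 1 = 7, q_1 = 1*1 + 0 = 1.
  i=2: a_2=2, p_2 = 2*7 + 6 = 20, q_2 = 2*1 + 1 = 3.
  i=3: a_3=2, p_3 = 2*20 + 7 = 47, q_3 = 2*3 + 1 = 7.
  i=4: a_4=2, p_4 = 2*47 + 20 = 114, q_4 = 2*7 + 3 = 17.
  i=5: a_5=1, p_5 = 1*114 + 47 = 161, q_5 = 1*17 + 7 = 24.
Check: 161^2 - 45*24^2 = 25921 - 25920 = 1, so (x, y) = (161, 24) solves the equation, and by the theorem it is the least positive solution.

(x, y) = (161, 24)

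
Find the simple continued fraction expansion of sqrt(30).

Write x_i = (sqrt(30) + m_i)/d_i with (m_0, d_0) = (0, 1). a_0 = floor(sqrt(30)) = 5, since 5^2 = 25 <= 30 < 36 = 6^2.
Iterate m_{i+1} = d_i*a_i - m_i, d_{i+1} = (30 - m_{i+1}^2)/d_i, a_{i+1} = floor((a_0 + m_{i+1})/d_{i+1}):
  m_1 = 1*5 - 0 = 5, d_1 = (30 - 5^2)/1 = 5/1 = 5, a_1 = floor((5 + 5)/5) = 2.
  m_2 = 5*2 - 5 = 5, d_2 = (30 - 5^2)/5 = 5/5 = 1, a_2 = floor((5 + 5)/1) = 10.
  m_3 = 1*10 - 5 = 5, d_3 = (30 - 5^2)/1 = 5/1 = 5: (m_3, d_3) = (m_1, d_1) = (5, 5), so from here the quotients repeat a_1, a_2; the period length is 2.
Hence the expansion of sqrt(30) is a_0 = 5 followed by the repeating block 2, 10 (period 2).

[5; (2, 10)]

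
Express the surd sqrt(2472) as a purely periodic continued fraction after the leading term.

[49; (1, 2, 1, 1, 3, 1, 1, 2, 1, 98)]

Write x_i = (sqrt(2472) + m_i)/d_i with (m_0, d_0) = (0, 1). a_0 = floor(sqrt(2472)) = 49, since 49^2 = 2401 <= 2472 < 2500 = 50^2.
Iterate m_{i+1} = d_i*a_i - m_i, d_{i+1} = (2472 - m_{i+1}^2)/d_i, a_{i+1} = floor((a_0 + m_{i+1})/d_{i+1}):
  m_1 = 1*49 - 0 = 49, d_1 = (2472 - 49^2)/1 = 71/1 = 71, a_1 = floor((49 + 49)/71) = 1.
  m_2 = 71*1 - 49 = 22, d_2 = (2472 - 22^2)/71 = 1988/71 = 28, a_2 = floor((49 + 22)/28) = 2.
  m_3 = 28*2 - 22 = 34, d_3 = (2472 - 34^2)/28 = 1316/28 = 47, a_3 = floor((49 + 34)/47) = 1.
  m_4 = 47*1 - 34 = 13, d_4 = (2472 - 13^2)/47 = 2303/47 = 49, a_4 = floor((49 + 13)/49) = 1.
  m_5 = 49*1 - 13 = 36, d_5 = (2472 - 36^2)/49 = 1176/49 = 24, a_5 = floor((49 + 36)/24) = 3.
  m_6 = 24*3 - 36 = 36, d_6 = (2472 - 36^2)/24 = 1176/24 = 49, a_6 = floor((49 + 36)/49) = 1.
  m_7 = 49*1 - 36 = 13, d_7 = (2472 - 13^2)/49 = 2303/49 = 47, a_7 = floor((49 + 13)/47) = 1.
  m_8 = 47*1 - 13 = 34, d_8 = (2472 - 34^2)/47 = 1316/47 = 28, a_8 = floor((49 + 34)/28) = 2.
  m_9 = 28*2 - 34 = 22, d_9 = (2472 - 22^2)/28 = 1988/28 = 71, a_9 = floor((49 + 22)/71) = 1.
  m_10 = 71*1 - 22 = 49, d_10 = (2472 - 49^2)/71 = 71/71 = 1, a_10 = floor((49 + 49)/1) = 98.
  m_11 = 1*98 - 49 = 49, d_11 = (2472 - 49^2)/1 = 71/1 = 71: (m_11, d_11) = (m_1, d_1) = (49, 71), so from here the quotients repeat a_1, ..., a_10; the period length is 10.
Hence the expansion of sqrt(2472) is a_0 = 49 followed by the repeating block 1, 2, 1, 1, 3, 1, 1, 2, 1, 98 (period 10).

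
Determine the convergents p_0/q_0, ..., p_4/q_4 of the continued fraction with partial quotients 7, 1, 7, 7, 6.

7/1, 8/1, 63/8, 449/57, 2757/350

Using the convergent recurrence p_i = a_i*p_{i-1} + p_{i-2}, q_i = a_i*q_{i-1} + q_{i-2} with p_{-2}=0, p_{-1}=1, q_{-2}=1, q_{-1}=0:
  i=0: a_0=7, p_0 = 7*1 + 0 = 7, q_0 = 7*0 + 1 = 1.
  i=1: a_1=1, p_1 = 1*7 + 1 = 8, q_1 = 1*1 + 0 = 1.
  i=2: a_2=7, p_2 = 7*8 + 7 = 63, q_2 = 7*1 + 1 = 8.
  i=3: a_3=7, p_3 = 7*63 + 8 = 449, q_3 = 7*8 + 1 = 57.
  i=4: a_4=6, p_4 = 6*449 + 63 = 2757, q_4 = 6*57 + 8 = 350.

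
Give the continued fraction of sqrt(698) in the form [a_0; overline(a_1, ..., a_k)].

[26; overline(2, 2, 1, 1, 1, 1, 2, 2, 52)]

Write x_i = (sqrt(698) + m_i)/d_i with (m_0, d_0) = (0, 1). a_0 = floor(sqrt(698)) = 26, since 26^2 = 676 <= 698 < 729 = 27^2.
Iterate m_{i+1} = d_i*a_i - m_i, d_{i+1} = (698 - m_{i+1}^2)/d_i, a_{i+1} = floor((a_0 + m_{i+1})/d_{i+1}):
  m_1 = 1*26 - 0 = 26, d_1 = (698 - 26^2)/1 = 22/1 = 22, a_1 = floor((26 + 26)/22) = 2.
  m_2 = 22*2 - 26 = 18, d_2 = (698 - 18^2)/22 = 374/22 = 17, a_2 = floor((26 + 18)/17) = 2.
  m_3 = 17*2 - 18 = 16, d_3 = (698 - 16^2)/17 = 442/17 = 26, a_3 = floor((26 + 16)/26) = 1.
  m_4 = 26*1 - 16 = 10, d_4 = (698 - 10^2)/26 = 598/26 = 23, a_4 = floor((26 + 10)/23) = 1.
  m_5 = 23*1 - 10 = 13, d_5 = (698 - 13^2)/23 = 529/23 = 23, a_5 = floor((26 + 13)/23) = 1.
  m_6 = 23*1 - 13 = 10, d_6 = (698 - 10^2)/23 = 598/23 = 26, a_6 = floor((26 + 10)/26) = 1.
  m_7 = 26*1 - 10 = 16, d_7 = (698 - 16^2)/26 = 442/26 = 17, a_7 = floor((26 + 16)/17) = 2.
  m_8 = 17*2 - 16 = 18, d_8 = (698 - 18^2)/17 = 374/17 = 22, a_8 = floor((26 + 18)/22) = 2.
  m_9 = 22*2 - 18 = 26, d_9 = (698 - 26^2)/22 = 22/22 = 1, a_9 = floor((26 + 26)/1) = 52.
  m_10 = 1*52 - 26 = 26, d_10 = (698 - 26^2)/1 = 22/1 = 22: (m_10, d_10) = (m_1, d_1) = (26, 22), so from here the quotients repeat a_1, ..., a_9; the period length is 9.
Hence the expansion of sqrt(698) is a_0 = 26 followed by the repeating block 2, 2, 1, 1, 1, 1, 2, 2, 52 (period 9).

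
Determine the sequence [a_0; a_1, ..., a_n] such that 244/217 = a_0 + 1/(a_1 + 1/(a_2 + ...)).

[1; 8, 27]

Run the Euclidean algorithm on 244 and 217; the successive quotients are the partial quotients a_0, a_1, ... (each step inverts the fractional part left over by the previous one):
  244 = 1*217 + 27, so a_0 = 1.
  217 = 8*27 + 1, so a_1 = 8.
  27 = 27*1 + 0, so a_2 = 27.
The remainder reaches 0 after 3 divisions, so the expansion has 3 partial quotients, read off in order.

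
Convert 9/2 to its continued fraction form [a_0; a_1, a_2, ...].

[4; 2]

Run the Euclidean algorithm on 9 and 2; the successive quotients are the partial quotients a_0, a_1, ... (each step inverts the fractional part left over by the previous one):
  9 = 4*2 + 1, so a_0 = 4.
  2 = 2*1 + 0, so a_1 = 2.
The remainder reaches 0 after 2 divisions, so the expansion has 2 partial quotients, read off in order.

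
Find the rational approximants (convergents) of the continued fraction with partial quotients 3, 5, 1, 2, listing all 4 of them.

Using the convergent recurrence p_i = a_i*p_{i-1} + p_{i-2}, q_i = a_i*q_{i-1} + q_{i-2} with p_{-2}=0, p_{-1}=1, q_{-2}=1, q_{-1}=0:
  i=0: a_0=3, p_0 = 3*1 + 0 = 3, q_0 = 3*0 + 1 = 1.
  i=1: a_1=5, p_1 = 5*3 + 1 = 16, q_1 = 5*1 + 0 = 5.
  i=2: a_2=1, p_2 = 1*16 + 3 = 19, q_2 = 1*5 + 1 = 6.
  i=3: a_3=2, p_3 = 2*19 + 16 = 54, q_3 = 2*6 + 5 = 17.

3/1, 16/5, 19/6, 54/17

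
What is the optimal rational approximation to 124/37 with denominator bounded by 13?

37/11

Expand x = 124/37 as a continued fraction with the Euclidean algorithm:
  124 = 3*37 + 13, so a_0 = 3.
  37 = 2*13 + 11, so a_1 = 2.
  13 = 1*11 + 2, so a_2 = 1.
  11 = 5*2 + 1, so a_3 = 5.
  2 = 2*1 + 0, so a_4 = 2.
so x = [3; 2, 1, 5, 2].
Convergents (p_i = a_i*p_{i-1} + p_{i-2}, q_i = a_i*q_{i-1} + q_{i-2} with p_{-2}=0, p_{-1}=1, q_{-2}=1, q_{-1}=0), until the denominator exceeds 13:
  i=0: a_0=3, p_0 = 3*1 + 0 = 3, q_0 = 3*0 + 1 = 1.
  i=1: a_1=2, p_1 = 2*3 + 1 = 7, q_1 = 2*1 + 0 = 2.
  i=2: a_2=1, p_2 = 1*7 + 3 = 10, q_2 = 1*2 + 1 = 3.
  i=3: a_3=5, p_3 = 5*10 + 7 = 57, q_3 = 5*3 + 2 = 17.
q_3 = 17 > 13, so the last convergent with denominator <= 13 is p_2/q_2 = 10/3.
The closest fraction with denominator <= 13 is either p_2/q_2 or the intermediate fraction (k*p_2 + p_1)/(k*q_2 + q_1) with the largest k >= 1 whose denominator stays <= 13; these approach x as k grows, and every other convergent or intermediate fraction in range is farther away.
Largest k: floor((13 - q_1)/q_2) = floor((13 - 2)/3) = 3.
That gives (3*10 + 7)/(3*3 + 2) = 37/11.
Compare the errors: |x - 10/3| = |124*3 - 10*37|/(37*3) = 2/111, and |x - 37/11| = |124*11 - 37*37|/(37*11) = 5/407.
Cross-multiplying, 5*111 = 555 < 814 = 2*407, so 5/407 is smaller: the intermediate fraction 37/11 is closer to x than 10/3.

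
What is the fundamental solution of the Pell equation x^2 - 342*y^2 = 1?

First expand sqrt(342) as a continued fraction. With x_i = (sqrt(342) + m_i)/d_i and (m_0, d_0) = (0, 1): a_0 = floor(sqrt(342)) = 18, since 18^2 = 324 <= 342 < 361 = 19^2.
Iterate m_{i+1} = d_i*a_i - m_i, d_{i+1} = (342 - m_{i+1}^2)/d_i, a_{i+1} = floor((a_0 + m_{i+1})/d_{i+1}):
  m_1 = 1*18 - 0 = 18, d_1 = (342 - 18^2)/1 = 18/1 = 18, a_1 = floor((18 + 18)/18) = 2.
  m_2 = 18*2 - 18 = 18, d_2 = (342 - 18^2)/18 = 18/18 = 1, a_2 = floor((18 + 18)/1) = 36.
  m_3 = 1*36 - 18 = 18, d_3 = (342 - 18^2)/1 = 18/1 = 18: (m_3, d_3) = (m_1, d_1) = (18, 18), so from here the quotients repeat a_1, a_2; the period length is 2.
So sqrt(342) = [18; (2, 36)] with period length k = 2.
k is even, so the fundamental solution of x^2 - 342y^2 = 1 is (p_{k-1}, q_{k-1}) = (p_1, q_1); compute convergents through index 1.
Convergents (p_i = a_i*p_{i-1} + p_{i-2}, q_i = a_i*q_{i-1} + q_{i-2} with p_{-2}=0, p_{-1}=1, q_{-2}=1, q_{-1}=0):
  i=0: a_0=18, p_0 = 18*1 + 0 = 18, q_0 = 18*0 + 1 = 1.
  i=1: a_1=2, p_1 = 2*18 + 1 = 37, q_1 = 2*1 + 0 = 2.
Check: 37^2 - 342*2^2 = 1369 - 1368 = 1, so (x, y) = (37, 2) solves the equation, and by the theorem it is the least positive solution.

(x, y) = (37, 2)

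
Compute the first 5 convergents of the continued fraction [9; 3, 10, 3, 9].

Using the convergent recurrence p_i = a_i*p_{i-1} + p_{i-2}, q_i = a_i*q_{i-1} + q_{i-2} with p_{-2}=0, p_{-1}=1, q_{-2}=1, q_{-1}=0:
  i=0: a_0=9, p_0 = 9*1 + 0 = 9, q_0 = 9*0 + 1 = 1.
  i=1: a_1=3, p_1 = 3*9 + 1 = 28, q_1 = 3*1 + 0 = 3.
  i=2: a_2=10, p_2 = 10*28 + 9 = 289, q_2 = 10*3 + 1 = 31.
  i=3: a_3=3, p_3 = 3*289 + 28 = 895, q_3 = 3*31 + 3 = 96.
  i=4: a_4=9, p_4 = 9*895 + 289 = 8344, q_4 = 9*96 + 31 = 895.

9/1, 28/3, 289/31, 895/96, 8344/895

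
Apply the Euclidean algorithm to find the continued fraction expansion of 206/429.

Run the Euclidean algorithm on 206 and 429; the successive quotients are the partial quotients a_0, a_1, ... (each step inverts the fractional part left over by the previous one):
  206 = 0*429 + 206, so a_0 = 0.
  429 = 2*206 + 17, so a_1 = 2.
  206 = 12*17 + 2, so a_2 = 12.
  17 = 8*2 + 1, so a_3 = 8.
  2 = 2*1 + 0, so a_4 = 2.
The remainder reaches 0 after 5 divisions, so the expansion has 5 partial quotients, read off in order.

[0; 2, 12, 8, 2]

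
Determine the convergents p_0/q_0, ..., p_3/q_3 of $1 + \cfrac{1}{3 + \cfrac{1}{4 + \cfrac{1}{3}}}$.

Using the convergent recurrence p_i = a_i*p_{i-1} + p_{i-2}, q_i = a_i*q_{i-1} + q_{i-2} with p_{-2}=0, p_{-1}=1, q_{-2}=1, q_{-1}=0:
  i=0: a_0=1, p_0 = 1*1 + 0 = 1, q_0 = 1*0 + 1 = 1.
  i=1: a_1=3, p_1 = 3*1 + 1 = 4, q_1 = 3*1 + 0 = 3.
  i=2: a_2=4, p_2 = 4*4 + 1 = 17, q_2 = 4*3 + 1 = 13.
  i=3: a_3=3, p_3 = 3*17 + 4 = 55, q_3 = 3*13 + 3 = 42.

1/1, 4/3, 17/13, 55/42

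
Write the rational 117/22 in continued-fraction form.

Run the Euclidean algorithm on 117 and 22; the successive quotients are the partial quotients a_0, a_1, ... (each step inverts the fractional part left over by the previous one):
  117 = 5*22 + 7, so a_0 = 5.
  22 = 3*7 + 1, so a_1 = 3.
  7 = 7*1 + 0, so a_2 = 7.
The remainder reaches 0 after 3 divisions, so the expansion has 3 partial quotients, read off in order.

[5; 3, 7]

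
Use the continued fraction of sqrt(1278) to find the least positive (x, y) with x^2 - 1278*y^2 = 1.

First expand sqrt(1278) as a continued fraction. With x_i = (sqrt(1278) + m_i)/d_i and (m_0, d_0) = (0, 1): a_0 = floor(sqrt(1278)) = 35, since 35^2 = 1225 <= 1278 < 1296 = 36^2.
Iterate m_{i+1} = d_i*a_i - m_i, d_{i+1} = (1278 - m_{i+1}^2)/d_i, a_{i+1} = floor((a_0 + m_{i+1})/d_{i+1}):
  m_1 = 1*35 - 0 = 35, d_1 = (1278 - 35^2)/1 = 53/1 = 53, a_1 = floor((35 + 35)/53) = 1.
  m_2 = 53*1 - 35 = 18, d_2 = (1278 - 18^2)/53 = 954/53 = 18, a_2 = floor((35 + 18)/18) = 2.
  m_3 = 18*2 - 18 = 18, d_3 = (1278 - 18^2)/18 = 954/18 = 53, a_3 = floor((35 + 18)/53) = 1.
  m_4 = 53*1 - 18 = 35, d_4 = (1278 - 35^2)/53 = 53/53 = 1, a_4 = floor((35 + 35)/1) = 70.
  m_5 = 1*70 - 35 = 35, d_5 = (1278 - 35^2)/1 = 53/1 = 53: (m_5, d_5) = (m_1, d_1) = (35, 53), so from here the quotients repeat a_1, ..., a_4; the period length is 4.
So sqrt(1278) = [35; (1, 2, 1, 70)] with period length k = 4.
k is even, so the fundamental solution of x^2 - 1278y^2 = 1 is (p_{k-1}, q_{k-1}) = (p_3, q_3); compute convergents through index 3.
Convergents (p_i = a_i*p_{i-1} + p_{i-2}, q_i = a_i*q_{i-1} + q_{i-2} with p_{-2}=0, p_{-1}=1, q_{-2}=1, q_{-1}=0):
  i=0: a_0=35, p_0 = 35*1 + 0 = 35, q_0 = 35*0 + 1 = 1.
  i=1: a_1=1, p_1 = 1*35 + 1 = 36, q_1 = 1*1 + 0 = 1.
  i=2: a_2=2, p_2 = 2*36 + 35 = 107, q_2 = 2*1 + 1 = 3.
  i=3: a_3=1, p_3 = 1*107 + 36 = 143, q_3 = 1*3 + 1 = 4.
Check: 143^2 - 1278*4^2 = 20449 - 20448 = 1, so (x, y) = (143, 4) solves the equation, and by the theorem it is the least positive solution.

(x, y) = (143, 4)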